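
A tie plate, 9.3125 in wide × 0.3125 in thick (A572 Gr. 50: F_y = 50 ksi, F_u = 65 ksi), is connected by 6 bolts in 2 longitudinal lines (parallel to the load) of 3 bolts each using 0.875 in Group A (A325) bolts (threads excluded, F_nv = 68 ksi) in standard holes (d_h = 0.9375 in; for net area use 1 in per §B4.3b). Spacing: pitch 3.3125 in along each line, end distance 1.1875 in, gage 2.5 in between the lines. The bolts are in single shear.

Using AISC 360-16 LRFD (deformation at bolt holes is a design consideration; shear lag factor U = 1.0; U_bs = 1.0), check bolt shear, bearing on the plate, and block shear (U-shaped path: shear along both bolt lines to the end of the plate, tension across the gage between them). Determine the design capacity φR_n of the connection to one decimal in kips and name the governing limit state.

120.0 kips (block shear governs)

Bolt shear: A_b = π(0.875)²/4 = 0.60132 in². φR_n = 0.75 × 68 × 0.60132 × 6 × 1 = 184.0 kips.
Bearing (0.3125 in plate, F_u = 65 ksi): end bolts L_c = 1.1875 − 0.9375/2 = 0.71875, R_n = min(1.2×0.71875×0.3125×65, 2.4×0.875×0.3125×65) = 17.52 kips/bolt; interior L_c = 3.3125 − 0.9375 = 2.375, R_n = 42.656 kips/bolt. φR_n = 0.75 × (2×17.52 + 4×42.656) = 154.2 kips.
Block shear: shear path 2×[1.1875+2×3.3125] = 2×7.8125 in, A_gv = 4.8828, A_nv = 2×(7.8125 − 2.5×1)×0.3125 = 3.3203 in²; tension across gage: (2.5 − 1×1)×0.3125 = 0.46875 in². R_n = min(0.6×65×3.3203, 0.6×50×4.8828) + 1.0×65×0.46875 = min(129.49, 146.48) + 30.469 = 159.96 kips. φR_n = 0.75 × 159.96 = 120.0 kips.
Governing: min(184.0, 154.2, 120.0) = 120.0 kips → block shear.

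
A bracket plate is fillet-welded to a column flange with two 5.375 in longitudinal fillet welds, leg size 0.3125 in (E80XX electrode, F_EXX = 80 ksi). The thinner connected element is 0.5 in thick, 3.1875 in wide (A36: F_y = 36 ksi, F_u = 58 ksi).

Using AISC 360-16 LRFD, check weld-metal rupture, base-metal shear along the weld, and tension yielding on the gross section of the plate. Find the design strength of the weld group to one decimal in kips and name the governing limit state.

51.6 kips (gross-section yield governs)

Weld metal: throat = 0.707×0.3125 = 0.22094 in, L = 2×5.375 = 10.75 in. φR_n = 0.75 × 0.6 × 80 × 0.22094 × 10.75 = 85.5 kips.
Base metal shear (0.5 in plate): yield φR_n = 1.0×0.6×36×0.5×10.75 = 116.1 kips; rupture φR_n = 0.75×0.6×58×0.5×10.75 = 140.3 kips; take 116.1 kips (yield).
Tension yield (gross): A_g = 3.1875×0.5 = 1.5938 in². φR_n = 0.90 × 36 × 1.5938 = 51.6 kips.
Governing: min(85.5, 116.1, 51.6) = 51.6 kips → gross-section yield.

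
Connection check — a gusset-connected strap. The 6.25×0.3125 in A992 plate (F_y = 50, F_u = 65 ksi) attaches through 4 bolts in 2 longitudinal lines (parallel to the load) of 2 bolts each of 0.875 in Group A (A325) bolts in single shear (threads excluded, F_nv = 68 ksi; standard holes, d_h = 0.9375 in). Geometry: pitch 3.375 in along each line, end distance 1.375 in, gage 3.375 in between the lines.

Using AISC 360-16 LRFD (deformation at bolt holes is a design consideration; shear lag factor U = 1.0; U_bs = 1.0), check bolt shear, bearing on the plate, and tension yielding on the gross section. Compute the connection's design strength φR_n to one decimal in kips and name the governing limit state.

87.9 kips (gross-section yield governs)

Bolt shear: A_b = π(0.875)²/4 = 0.60132 in². φR_n = 0.75 × 68 × 0.60132 × 4 × 1 = 122.7 kips.
Bearing (0.3125 in plate, F_u = 65 ksi): end bolts L_c = 1.375 − 0.9375/2 = 0.90625, R_n = min(1.2×0.90625×0.3125×65, 2.4×0.875×0.3125×65) = 22.09 kips/bolt; interior L_c = 3.375 − 0.9375 = 2.4375, R_n = 42.656 kips/bolt. φR_n = 0.75 × (2×22.09 + 2×42.656) = 97.1 kips.
Tension yield (gross): A_g = 6.25×0.3125 = 1.9531 in². φR_n = 0.90 × 50 × 1.9531 = 87.9 kips.
Governing: min(122.7, 97.1, 87.9) = 87.9 kips → gross-section yield.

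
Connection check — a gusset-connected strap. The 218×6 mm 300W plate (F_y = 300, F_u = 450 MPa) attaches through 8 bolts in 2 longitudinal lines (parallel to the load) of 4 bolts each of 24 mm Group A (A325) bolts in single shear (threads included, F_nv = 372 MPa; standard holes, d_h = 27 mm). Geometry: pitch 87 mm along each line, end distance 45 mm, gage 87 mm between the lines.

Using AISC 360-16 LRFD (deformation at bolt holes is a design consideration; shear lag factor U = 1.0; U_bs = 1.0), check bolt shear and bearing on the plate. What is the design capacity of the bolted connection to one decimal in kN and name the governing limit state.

Bolt shear: A_b = π(24)²/4 = 452.39 mm². φR_n = 0.75 × 372 × 452.39 × 8 × 1 = 1009.7 kN.
Bearing (6 mm plate, F_u = 450 MPa): end bolts L_c = 45 − 27/2 = 31.5, R_n = min(1.2×31.5×6×450, 2.4×24×6×450) = 102.06 kN/bolt; interior L_c = 87 − 27 = 60, R_n = 155.52 kN/bolt. φR_n = 0.75 × (2×102.06 + 6×155.52) = 852.9 kN.
Governing: min(1009.7, 852.9) = 852.9 kN → bearing.

852.9 kN (bearing governs)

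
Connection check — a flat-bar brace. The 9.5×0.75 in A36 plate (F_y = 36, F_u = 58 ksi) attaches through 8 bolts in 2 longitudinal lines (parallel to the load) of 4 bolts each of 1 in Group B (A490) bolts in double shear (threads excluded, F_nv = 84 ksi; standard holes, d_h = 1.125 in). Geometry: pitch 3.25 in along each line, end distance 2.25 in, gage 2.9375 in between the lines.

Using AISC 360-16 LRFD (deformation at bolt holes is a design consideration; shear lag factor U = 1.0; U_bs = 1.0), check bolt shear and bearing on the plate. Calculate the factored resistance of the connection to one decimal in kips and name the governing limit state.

601.9 kips (bearing governs)

Bolt shear: A_b = π(1)²/4 = 0.7854 in². φR_n = 0.75 × 84 × 0.7854 × 8 × 2 = 791.7 kips.
Bearing (0.75 in plate, F_u = 58 ksi): end bolts L_c = 2.25 − 1.125/2 = 1.6875, R_n = min(1.2×1.6875×0.75×58, 2.4×1×0.75×58) = 88.088 kips/bolt; interior L_c = 3.25 − 1.125 = 2.125, R_n = 104.4 kips/bolt. φR_n = 0.75 × (2×88.088 + 6×104.4) = 601.9 kips.
Governing: min(791.7, 601.9) = 601.9 kips → bearing.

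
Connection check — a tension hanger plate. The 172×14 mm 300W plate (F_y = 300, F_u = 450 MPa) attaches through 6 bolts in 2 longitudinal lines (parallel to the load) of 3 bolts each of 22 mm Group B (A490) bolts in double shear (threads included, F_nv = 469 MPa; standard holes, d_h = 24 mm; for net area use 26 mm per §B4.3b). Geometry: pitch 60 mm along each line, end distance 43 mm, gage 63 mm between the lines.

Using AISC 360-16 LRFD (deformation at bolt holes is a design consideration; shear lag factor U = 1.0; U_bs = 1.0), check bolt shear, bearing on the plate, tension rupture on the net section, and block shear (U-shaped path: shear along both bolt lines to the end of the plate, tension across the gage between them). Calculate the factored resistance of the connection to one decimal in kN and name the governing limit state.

567.0 kN (net-section rupture governs)

Bolt shear: A_b = π(22)²/4 = 380.13 mm². φR_n = 0.75 × 469 × 380.13 × 6 × 2 = 1604.5 kN.
Bearing (14 mm plate, F_u = 450 MPa): end bolts L_c = 43 − 24/2 = 31, R_n = min(1.2×31×14×450, 2.4×22×14×450) = 234.36 kN/bolt; interior L_c = 60 − 24 = 36, R_n = 272.16 kN/bolt. φR_n = 0.75 × (2×234.36 + 4×272.16) = 1168.0 kN.
Tension rupture (net): A_n = (172 − 2×26)×14 = 1680 mm² (U = 1.0, A_e = A_n). φR_n = 0.75 × 450 × 1680 = 567.0 kN.
Block shear: shear path 2×[43+2×60] = 2×163 mm, A_gv = 4564, A_nv = 2×(163 − 2.5×26)×14 = 2744 mm²; tension across gage: (63 − 1×26)×14 = 518 mm². R_n = min(0.6×450×2744, 0.6×300×4564) + 1.0×450×518 = min(740.88, 821.52) + 233.1 = 973.98 kN. φR_n = 0.75 × 973.98 = 730.5 kN.
Governing: min(1604.5, 1168.0, 567.0, 730.5) = 567.0 kN → net-section rupture.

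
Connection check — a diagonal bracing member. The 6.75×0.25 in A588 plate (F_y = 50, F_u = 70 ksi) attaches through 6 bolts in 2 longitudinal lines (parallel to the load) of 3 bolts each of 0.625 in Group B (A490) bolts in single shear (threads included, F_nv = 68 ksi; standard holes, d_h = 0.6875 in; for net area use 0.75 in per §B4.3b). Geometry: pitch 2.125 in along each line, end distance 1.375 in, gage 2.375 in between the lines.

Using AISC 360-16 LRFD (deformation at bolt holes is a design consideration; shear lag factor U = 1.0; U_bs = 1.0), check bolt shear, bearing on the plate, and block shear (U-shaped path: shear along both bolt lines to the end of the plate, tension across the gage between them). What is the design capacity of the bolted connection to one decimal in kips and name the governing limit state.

80.4 kips (block shear governs)

Bolt shear: A_b = π(0.625)²/4 = 0.3068 in². φR_n = 0.75 × 68 × 0.3068 × 6 × 1 = 93.9 kips.
Bearing (0.25 in plate, F_u = 70 ksi): end bolts L_c = 1.375 − 0.6875/2 = 1.03125, R_n = min(1.2×1.03125×0.25×70, 2.4×0.625×0.25×70) = 21.656 kips/bolt; interior L_c = 2.125 − 0.6875 = 1.4375, R_n = 26.25 kips/bolt. φR_n = 0.75 × (2×21.656 + 4×26.25) = 111.2 kips.
Block shear: shear path 2×[1.375+2×2.125] = 2×5.625 in, A_gv = 2.8125, A_nv = 2×(5.625 − 2.5×0.75)×0.25 = 1.875 in²; tension across gage: (2.375 − 1×0.75)×0.25 = 0.40625 in². R_n = min(0.6×70×1.875, 0.6×50×2.8125) + 1.0×70×0.40625 = min(78.75, 84.375) + 28.438 = 107.19 kips. φR_n = 0.75 × 107.19 = 80.4 kips.
Governing: min(93.9, 111.2, 80.4) = 80.4 kips → block shear.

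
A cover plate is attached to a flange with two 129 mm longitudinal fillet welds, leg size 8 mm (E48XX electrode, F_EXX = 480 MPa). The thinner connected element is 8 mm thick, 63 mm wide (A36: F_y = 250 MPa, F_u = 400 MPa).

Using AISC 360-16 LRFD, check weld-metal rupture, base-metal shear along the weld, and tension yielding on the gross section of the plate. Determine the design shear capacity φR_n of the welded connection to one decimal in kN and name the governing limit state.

Weld metal: throat = 0.707×8 = 5.656 mm, L = 2×129 = 258 mm. φR_n = 0.75 × 0.6 × 480 × 5.656 × 258 = 315.2 kN.
Base metal shear (8 mm plate): yield φR_n = 1.0×0.6×250×8×258 = 309.6 kN; rupture φR_n = 0.75×0.6×400×8×258 = 371.5 kN; take 309.6 kN (yield).
Tension yield (gross): A_g = 63×8 = 504 mm². φR_n = 0.90 × 250 × 504 = 113.4 kN.
Governing: min(315.2, 309.6, 113.4) = 113.4 kN → gross-section yield.

113.4 kN (gross-section yield governs)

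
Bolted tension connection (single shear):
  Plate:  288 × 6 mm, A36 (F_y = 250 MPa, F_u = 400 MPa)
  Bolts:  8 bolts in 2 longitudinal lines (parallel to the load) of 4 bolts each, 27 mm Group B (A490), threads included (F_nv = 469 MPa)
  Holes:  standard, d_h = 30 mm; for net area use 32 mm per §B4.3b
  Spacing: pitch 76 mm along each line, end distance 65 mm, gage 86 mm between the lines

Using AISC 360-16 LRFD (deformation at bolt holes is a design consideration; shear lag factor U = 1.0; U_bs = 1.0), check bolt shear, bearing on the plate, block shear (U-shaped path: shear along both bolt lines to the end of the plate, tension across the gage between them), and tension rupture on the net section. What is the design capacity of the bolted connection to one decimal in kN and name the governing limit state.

Bolt shear: A_b = π(27)²/4 = 572.56 mm². φR_n = 0.75 × 469 × 572.56 × 8 × 1 = 1611.2 kN.
Bearing (6 mm plate, F_u = 400 MPa): end bolts L_c = 65 − 30/2 = 50, R_n = min(1.2×50×6×400, 2.4×27×6×400) = 144 kN/bolt; interior L_c = 76 − 30 = 46, R_n = 132.48 kN/bolt. φR_n = 0.75 × (2×144 + 6×132.48) = 812.2 kN.
Block shear: shear path 2×[65+3×76] = 2×293 mm, A_gv = 3516, A_nv = 2×(293 − 3.5×32)×6 = 2172 mm²; tension across gage: (86 − 1×32)×6 = 324 mm². R_n = min(0.6×400×2172, 0.6×250×3516) + 1.0×400×324 = min(521.28, 527.4) + 129.6 = 650.88 kN. φR_n = 0.75 × 650.88 = 488.2 kN.
Tension rupture (net): A_n = (288 − 2×32)×6 = 1344 mm² (U = 1.0, A_e = A_n). φR_n = 0.75 × 400 × 1344 = 403.2 kN.
Governing: min(1611.2, 812.2, 488.2, 403.2) = 403.2 kN → net-section rupture.

403.2 kN (net-section rupture governs)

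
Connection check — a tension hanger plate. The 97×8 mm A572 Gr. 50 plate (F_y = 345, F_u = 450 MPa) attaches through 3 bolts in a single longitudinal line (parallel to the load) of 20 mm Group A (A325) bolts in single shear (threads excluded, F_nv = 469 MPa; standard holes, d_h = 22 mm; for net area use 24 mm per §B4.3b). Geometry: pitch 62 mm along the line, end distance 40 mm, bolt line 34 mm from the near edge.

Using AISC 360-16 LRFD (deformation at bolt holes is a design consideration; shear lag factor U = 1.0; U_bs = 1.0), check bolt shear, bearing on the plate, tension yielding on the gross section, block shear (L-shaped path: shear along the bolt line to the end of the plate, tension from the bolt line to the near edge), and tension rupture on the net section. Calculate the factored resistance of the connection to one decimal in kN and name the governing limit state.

Bolt shear: A_b = π(20)²/4 = 314.16 mm². φR_n = 0.75 × 469 × 314.16 × 3 × 1 = 331.5 kN.
Bearing (8 mm plate, F_u = 450 MPa): end bolts L_c = 40 − 22/2 = 29, R_n = min(1.2×29×8×450, 2.4×20×8×450) = 125.28 kN/bolt; interior L_c = 62 − 22 = 40, R_n = 172.8 kN/bolt. φR_n = 0.75 × (1×125.28 + 2×172.8) = 353.2 kN.
Tension yield (gross): A_g = 97×8 = 776 mm². φR_n = 0.90 × 345 × 776 = 240.9 kN.
Block shear: shear path 1×[40+2×62] = 1×164 mm, A_gv = 1312, A_nv = 1×(164 − 2.5×24)×8 = 832 mm²; tension to near edge: (34 − 0.5×24)×8 = 176 mm². R_n = min(0.6×450×832, 0.6×345×1312) + 1.0×450×176 = min(224.64, 271.58) + 79.2 = 303.84 kN. φR_n = 0.75 × 303.84 = 227.9 kN.
Tension rupture (net): A_n = (97 − 1×24)×8 = 584 mm² (U = 1.0, A_e = A_n). φR_n = 0.75 × 450 × 584 = 197.1 kN.
Governing: min(331.5, 353.2, 240.9, 227.9, 197.1) = 197.1 kN → net-section rupture.

197.1 kN (net-section rupture governs)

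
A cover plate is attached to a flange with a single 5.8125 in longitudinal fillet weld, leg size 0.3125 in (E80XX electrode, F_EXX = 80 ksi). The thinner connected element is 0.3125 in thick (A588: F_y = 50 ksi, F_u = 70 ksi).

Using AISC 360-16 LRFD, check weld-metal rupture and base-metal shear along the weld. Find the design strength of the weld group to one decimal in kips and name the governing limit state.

46.2 kips (weld metal governs)

Weld metal: throat = 0.707×0.3125 = 0.22094 in, L = 5.8125 in. φR_n = 0.75 × 0.6 × 80 × 0.22094 × 5.8125 = 46.2 kips.
Base metal shear (0.3125 in plate): yield φR_n = 1.0×0.6×50×0.3125×5.8125 = 54.5 kips; rupture φR_n = 0.75×0.6×70×0.3125×5.8125 = 57.2 kips; take 54.5 kips (yield).
Governing: min(46.2, 54.5) = 46.2 kips → weld metal.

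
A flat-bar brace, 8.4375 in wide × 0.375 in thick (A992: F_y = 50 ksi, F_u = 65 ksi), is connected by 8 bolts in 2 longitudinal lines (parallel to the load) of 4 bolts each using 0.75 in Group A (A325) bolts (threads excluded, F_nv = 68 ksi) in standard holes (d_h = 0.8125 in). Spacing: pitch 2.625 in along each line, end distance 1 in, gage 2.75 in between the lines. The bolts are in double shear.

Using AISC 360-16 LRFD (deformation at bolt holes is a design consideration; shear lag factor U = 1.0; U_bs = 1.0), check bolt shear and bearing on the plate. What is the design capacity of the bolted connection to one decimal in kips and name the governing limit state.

Bolt shear: A_b = π(0.75)²/4 = 0.44179 in². φR_n = 0.75 × 68 × 0.44179 × 8 × 2 = 360.5 kips.
Bearing (0.375 in plate, F_u = 65 ksi): end bolts L_c = 1 − 0.8125/2 = 0.59375, R_n = min(1.2×0.59375×0.375×65, 2.4×0.75×0.375×65) = 17.367 kips/bolt; interior L_c = 2.625 − 0.8125 = 1.8125, R_n = 43.875 kips/bolt. φR_n = 0.75 × (2×17.367 + 6×43.875) = 223.5 kips.
Governing: min(360.5, 223.5) = 223.5 kips → bearing.

223.5 kips (bearing governs)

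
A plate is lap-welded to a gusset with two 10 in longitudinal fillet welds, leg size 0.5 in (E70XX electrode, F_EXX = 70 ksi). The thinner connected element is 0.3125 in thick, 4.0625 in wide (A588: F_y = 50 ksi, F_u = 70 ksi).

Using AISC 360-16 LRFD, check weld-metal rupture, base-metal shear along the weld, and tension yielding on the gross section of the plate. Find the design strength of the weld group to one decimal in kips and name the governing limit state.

57.1 kips (gross-section yield governs)

Weld metal: throat = 0.707×0.5 = 0.3535 in, L = 2×10 = 20 in. φR_n = 0.75 × 0.6 × 70 × 0.3535 × 20 = 222.7 kips.
Base metal shear (0.3125 in plate): yield φR_n = 1.0×0.6×50×0.3125×20 = 187.5 kips; rupture φR_n = 0.75×0.6×70×0.3125×20 = 196.9 kips; take 187.5 kips (yield).
Tension yield (gross): A_g = 4.0625×0.3125 = 1.2695 in². φR_n = 0.90 × 50 × 1.2695 = 57.1 kips.
Governing: min(222.7, 187.5, 57.1) = 57.1 kips → gross-section yield.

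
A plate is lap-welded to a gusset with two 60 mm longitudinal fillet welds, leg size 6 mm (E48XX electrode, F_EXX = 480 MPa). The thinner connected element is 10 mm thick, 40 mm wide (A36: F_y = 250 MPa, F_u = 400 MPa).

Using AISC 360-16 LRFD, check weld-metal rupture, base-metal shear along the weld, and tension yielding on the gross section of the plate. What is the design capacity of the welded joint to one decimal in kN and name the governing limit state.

90.0 kN (gross-section yield governs)

Weld metal: throat = 0.707×6 = 4.242 mm, L = 2×60 = 120 mm. φR_n = 0.75 × 0.6 × 480 × 4.242 × 120 = 110.0 kN.
Base metal shear (10 mm plate): yield φR_n = 1.0×0.6×250×10×120 = 180.0 kN; rupture φR_n = 0.75×0.6×400×10×120 = 216.0 kN; take 180.0 kN (yield).
Tension yield (gross): A_g = 40×10 = 400 mm². φR_n = 0.90 × 250 × 400 = 90.0 kN.
Governing: min(110.0, 180.0, 90.0) = 90.0 kN → gross-section yield.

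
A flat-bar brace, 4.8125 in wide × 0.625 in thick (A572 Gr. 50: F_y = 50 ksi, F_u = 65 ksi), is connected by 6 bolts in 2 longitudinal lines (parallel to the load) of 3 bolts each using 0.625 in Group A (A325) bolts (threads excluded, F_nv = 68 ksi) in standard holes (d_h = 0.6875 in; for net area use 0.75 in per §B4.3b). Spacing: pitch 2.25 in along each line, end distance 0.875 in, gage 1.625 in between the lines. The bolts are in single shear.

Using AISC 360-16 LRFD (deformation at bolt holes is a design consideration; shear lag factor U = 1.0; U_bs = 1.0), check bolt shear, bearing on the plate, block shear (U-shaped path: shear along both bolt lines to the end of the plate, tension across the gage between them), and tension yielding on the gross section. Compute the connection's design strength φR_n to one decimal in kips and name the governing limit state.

93.9 kips (bolt shear governs)

Bolt shear: A_b = π(0.625)²/4 = 0.3068 in². φR_n = 0.75 × 68 × 0.3068 × 6 × 1 = 93.9 kips.
Bearing (0.625 in plate, F_u = 65 ksi): end bolts L_c = 0.875 − 0.6875/2 = 0.53125, R_n = min(1.2×0.53125×0.625×65, 2.4×0.625×0.625×65) = 25.898 kips/bolt; interior L_c = 2.25 − 0.6875 = 1.5625, R_n = 60.938 kips/bolt. φR_n = 0.75 × (2×25.898 + 4×60.938) = 221.7 kips.
Block shear: shear path 2×[0.875+2×2.25] = 2×5.375 in, A_gv = 6.7188, A_nv = 2×(5.375 − 2.5×0.75)×0.625 = 4.375 in²; tension across gage: (1.625 − 1×0.75)×0.625 = 0.54688 in². R_n = min(0.6×65×4.375, 0.6×50×6.7188) + 1.0×65×0.54688 = min(170.63, 201.56) + 35.547 = 206.18 kips. φR_n = 0.75 × 206.18 = 154.6 kips.
Tension yield (gross): A_g = 4.8125×0.625 = 3.0078 in². φR_n = 0.90 × 50 × 3.0078 = 135.4 kips.
Governing: min(93.9, 221.7, 154.6, 135.4) = 93.9 kips → bolt shear.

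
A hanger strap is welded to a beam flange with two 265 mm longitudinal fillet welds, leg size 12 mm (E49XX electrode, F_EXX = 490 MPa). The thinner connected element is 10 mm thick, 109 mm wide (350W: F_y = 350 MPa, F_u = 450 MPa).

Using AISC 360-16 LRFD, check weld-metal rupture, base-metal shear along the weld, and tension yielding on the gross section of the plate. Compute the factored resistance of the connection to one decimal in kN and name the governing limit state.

Weld metal: throat = 0.707×12 = 8.484 mm, L = 2×265 = 530 mm. φR_n = 0.75 × 0.6 × 490 × 8.484 × 530 = 991.5 kN.
Base metal shear (10 mm plate): yield φR_n = 1.0×0.6×350×10×530 = 1113.0 kN; rupture φR_n = 0.75×0.6×450×10×530 = 1073.3 kN; take 1073.3 kN (rupture).
Tension yield (gross): A_g = 109×10 = 1090 mm². φR_n = 0.90 × 350 × 1090 = 343.4 kN.
Governing: min(991.5, 1073.3, 343.4) = 343.4 kN → gross-section yield.

343.4 kN (gross-section yield governs)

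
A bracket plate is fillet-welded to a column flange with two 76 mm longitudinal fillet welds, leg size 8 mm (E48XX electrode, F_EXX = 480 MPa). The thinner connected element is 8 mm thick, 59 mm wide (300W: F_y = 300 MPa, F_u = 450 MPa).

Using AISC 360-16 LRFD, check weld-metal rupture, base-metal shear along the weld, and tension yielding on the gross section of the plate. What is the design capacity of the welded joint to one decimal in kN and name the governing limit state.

Weld metal: throat = 0.707×8 = 5.656 mm, L = 2×76 = 152 mm. φR_n = 0.75 × 0.6 × 480 × 5.656 × 152 = 185.7 kN.
Base metal shear (8 mm plate): yield φR_n = 1.0×0.6×300×8×152 = 218.9 kN; rupture φR_n = 0.75×0.6×450×8×152 = 246.2 kN; take 218.9 kN (yield).
Tension yield (gross): A_g = 59×8 = 472 mm². φR_n = 0.90 × 300 × 472 = 127.4 kN.
Governing: min(185.7, 218.9, 127.4) = 127.4 kN → gross-section yield.

127.4 kN (gross-section yield governs)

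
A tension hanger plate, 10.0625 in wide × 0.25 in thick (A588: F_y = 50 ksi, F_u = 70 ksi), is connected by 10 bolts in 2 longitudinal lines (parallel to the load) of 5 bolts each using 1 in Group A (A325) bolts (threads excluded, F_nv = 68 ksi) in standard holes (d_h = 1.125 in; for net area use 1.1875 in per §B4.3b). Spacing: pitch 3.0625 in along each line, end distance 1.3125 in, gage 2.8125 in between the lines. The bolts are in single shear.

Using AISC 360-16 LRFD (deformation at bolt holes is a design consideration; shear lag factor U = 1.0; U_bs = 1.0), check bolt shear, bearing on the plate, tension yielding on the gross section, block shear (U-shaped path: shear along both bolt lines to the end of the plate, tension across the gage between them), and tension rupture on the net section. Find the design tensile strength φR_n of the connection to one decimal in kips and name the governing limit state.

100.9 kips (net-section rupture governs)

Bolt shear: A_b = π(1)²/4 = 0.7854 in². φR_n = 0.75 × 68 × 0.7854 × 10 × 1 = 400.6 kips.
Bearing (0.25 in plate, F_u = 70 ksi): end bolts L_c = 1.3125 − 1.125/2 = 0.75, R_n = min(1.2×0.75×0.25×70, 2.4×1×0.25×70) = 15.75 kips/bolt; interior L_c = 3.0625 − 1.125 = 1.9375, R_n = 40.688 kips/bolt. φR_n = 0.75 × (2×15.75 + 8×40.688) = 267.8 kips.
Tension yield (gross): A_g = 10.0625×0.25 = 2.5156 in². φR_n = 0.90 × 50 × 2.5156 = 113.2 kips.
Block shear: shear path 2×[1.3125+4×3.0625] = 2×13.5625 in, A_gv = 6.7813, A_nv = 2×(13.5625 − 4.5×1.1875)×0.25 = 4.1094 in²; tension across gage: (2.8125 − 1×1.1875)×0.25 = 0.40625 in². R_n = min(0.6×70×4.1094, 0.6×50×6.7813) + 1.0×70×0.40625 = min(172.59, 203.44) + 28.438 = 201.03 kips. φR_n = 0.75 × 201.03 = 150.8 kips.
Tension rupture (net): A_n = (10.0625 − 2×1.1875)×0.25 = 1.9219 in² (U = 1.0, A_e = A_n). φR_n = 0.75 × 70 × 1.9219 = 100.9 kips.
Governing: min(400.6, 267.8, 113.2, 150.8, 100.9) = 100.9 kips → net-section rupture.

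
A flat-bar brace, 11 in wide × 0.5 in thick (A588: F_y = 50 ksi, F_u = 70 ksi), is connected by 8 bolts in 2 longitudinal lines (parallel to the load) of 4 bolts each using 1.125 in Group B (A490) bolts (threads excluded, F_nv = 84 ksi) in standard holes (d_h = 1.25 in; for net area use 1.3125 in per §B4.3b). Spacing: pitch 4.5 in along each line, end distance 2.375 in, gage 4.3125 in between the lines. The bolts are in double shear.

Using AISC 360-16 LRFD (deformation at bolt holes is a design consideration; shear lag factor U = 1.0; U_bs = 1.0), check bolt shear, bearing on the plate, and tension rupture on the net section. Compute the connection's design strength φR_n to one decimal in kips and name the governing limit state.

Bolt shear: A_b = π(1.125)²/4 = 0.99402 in². φR_n = 0.75 × 84 × 0.99402 × 8 × 2 = 1002.0 kips.
Bearing (0.5 in plate, F_u = 70 ksi): end bolts L_c = 2.375 − 1.25/2 = 1.75, R_n = min(1.2×1.75×0.5×70, 2.4×1.125×0.5×70) = 73.5 kips/bolt; interior L_c = 4.5 − 1.25 = 3.25, R_n = 94.5 kips/bolt. φR_n = 0.75 × (2×73.5 + 6×94.5) = 535.5 kips.
Tension rupture (net): A_n = (11 − 2×1.3125)×0.5 = 4.1875 in² (U = 1.0, A_e = A_n). φR_n = 0.75 × 70 × 4.1875 = 219.8 kips.
Governing: min(1002.0, 535.5, 219.8) = 219.8 kips → net-section rupture.

219.8 kips (net-section rupture governs)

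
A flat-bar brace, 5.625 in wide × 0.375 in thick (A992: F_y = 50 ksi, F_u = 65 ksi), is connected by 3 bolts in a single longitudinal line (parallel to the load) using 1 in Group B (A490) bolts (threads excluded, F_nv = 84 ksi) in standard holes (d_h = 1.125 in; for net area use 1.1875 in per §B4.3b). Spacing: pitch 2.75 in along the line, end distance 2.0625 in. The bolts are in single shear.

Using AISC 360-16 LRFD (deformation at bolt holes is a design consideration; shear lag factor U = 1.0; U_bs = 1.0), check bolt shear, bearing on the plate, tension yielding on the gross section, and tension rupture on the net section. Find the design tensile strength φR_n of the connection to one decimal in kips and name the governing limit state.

Bolt shear: A_b = π(1)²/4 = 0.7854 in². φR_n = 0.75 × 84 × 0.7854 × 3 × 1 = 148.4 kips.
Bearing (0.375 in plate, F_u = 65 ksi): end bolts L_c = 2.0625 − 1.125/2 = 1.5, R_n = min(1.2×1.5×0.375×65, 2.4×1×0.375×65) = 43.875 kips/bolt; interior L_c = 2.75 − 1.125 = 1.625, R_n = 47.531 kips/bolt. φR_n = 0.75 × (1×43.875 + 2×47.531) = 104.2 kips.
Tension yield (gross): A_g = 5.625×0.375 = 2.1094 in². φR_n = 0.90 × 50 × 2.1094 = 94.9 kips.
Tension rupture (net): A_n = (5.625 − 1×1.1875)×0.375 = 1.6641 in² (U = 1.0, A_e = A_n). φR_n = 0.75 × 65 × 1.6641 = 81.1 kips.
Governing: min(148.4, 104.2, 94.9, 81.1) = 81.1 kips → net-section rupture.

81.1 kips (net-section rupture governs)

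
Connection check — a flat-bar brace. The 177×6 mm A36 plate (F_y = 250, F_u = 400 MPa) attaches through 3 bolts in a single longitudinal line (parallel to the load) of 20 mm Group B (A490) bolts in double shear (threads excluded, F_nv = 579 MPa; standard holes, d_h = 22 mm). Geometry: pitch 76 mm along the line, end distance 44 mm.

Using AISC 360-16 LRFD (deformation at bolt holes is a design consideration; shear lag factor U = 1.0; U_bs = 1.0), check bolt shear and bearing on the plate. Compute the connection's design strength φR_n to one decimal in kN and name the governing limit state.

244.1 kN (bearing governs)

Bolt shear: A_b = π(20)²/4 = 314.16 mm². φR_n = 0.75 × 579 × 314.16 × 3 × 2 = 818.5 kN.
Bearing (6 mm plate, F_u = 400 MPa): end bolts L_c = 44 − 22/2 = 33, R_n = min(1.2×33×6×400, 2.4×20×6×400) = 95.04 kN/bolt; interior L_c = 76 − 22 = 54, R_n = 115.2 kN/bolt. φR_n = 0.75 × (1×95.04 + 2×115.2) = 244.1 kN.
Governing: min(818.5, 244.1) = 244.1 kN → bearing.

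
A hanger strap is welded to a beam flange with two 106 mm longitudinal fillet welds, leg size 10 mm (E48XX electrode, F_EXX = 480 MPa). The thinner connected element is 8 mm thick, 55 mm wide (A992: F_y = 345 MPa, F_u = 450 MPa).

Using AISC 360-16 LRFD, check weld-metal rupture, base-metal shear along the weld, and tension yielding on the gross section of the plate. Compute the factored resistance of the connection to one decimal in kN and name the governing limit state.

136.6 kN (gross-section yield governs)

Weld metal: throat = 0.707×10 = 7.07 mm, L = 2×106 = 212 mm. φR_n = 0.75 × 0.6 × 480 × 7.07 × 212 = 323.7 kN.
Base metal shear (8 mm plate): yield φR_n = 1.0×0.6×345×8×212 = 351.1 kN; rupture φR_n = 0.75×0.6×450×8×212 = 343.4 kN; take 343.4 kN (rupture).
Tension yield (gross): A_g = 55×8 = 440 mm². φR_n = 0.90 × 345 × 440 = 136.6 kN.
Governing: min(323.7, 343.4, 136.6) = 136.6 kN → gross-section yield.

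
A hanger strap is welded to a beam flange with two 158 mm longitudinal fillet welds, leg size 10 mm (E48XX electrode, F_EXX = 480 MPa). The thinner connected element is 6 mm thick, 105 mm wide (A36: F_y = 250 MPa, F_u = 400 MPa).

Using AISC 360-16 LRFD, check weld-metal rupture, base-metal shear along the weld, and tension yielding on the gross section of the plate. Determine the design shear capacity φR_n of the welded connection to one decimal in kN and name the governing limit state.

141.8 kN (gross-section yield governs)

Weld metal: throat = 0.707×10 = 7.07 mm, L = 2×158 = 316 mm. φR_n = 0.75 × 0.6 × 480 × 7.07 × 316 = 482.6 kN.
Base metal shear (6 mm plate): yield φR_n = 1.0×0.6×250×6×316 = 284.4 kN; rupture φR_n = 0.75×0.6×400×6×316 = 341.3 kN; take 284.4 kN (yield).
Tension yield (gross): A_g = 105×6 = 630 mm². φR_n = 0.90 × 250 × 630 = 141.8 kN.
Governing: min(482.6, 284.4, 141.8) = 141.8 kN → gross-section yield.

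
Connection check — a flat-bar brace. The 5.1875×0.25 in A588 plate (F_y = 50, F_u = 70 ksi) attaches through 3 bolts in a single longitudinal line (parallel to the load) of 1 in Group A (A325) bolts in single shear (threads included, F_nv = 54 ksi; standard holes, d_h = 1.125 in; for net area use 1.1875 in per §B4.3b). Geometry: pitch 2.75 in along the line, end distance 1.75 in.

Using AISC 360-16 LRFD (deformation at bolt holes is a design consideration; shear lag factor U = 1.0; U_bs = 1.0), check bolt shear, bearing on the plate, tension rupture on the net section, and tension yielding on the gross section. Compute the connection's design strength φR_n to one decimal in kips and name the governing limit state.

52.5 kips (net-section rupture governs)

Bolt shear: A_b = π(1)²/4 = 0.7854 in². φR_n = 0.75 × 54 × 0.7854 × 3 × 1 = 95.4 kips.
Bearing (0.25 in plate, F_u = 70 ksi): end bolts L_c = 1.75 − 1.125/2 = 1.1875, R_n = min(1.2×1.1875×0.25×70, 2.4×1×0.25×70) = 24.938 kips/bolt; interior L_c = 2.75 − 1.125 = 1.625, R_n = 34.125 kips/bolt. φR_n = 0.75 × (1×24.938 + 2×34.125) = 69.9 kips.
Tension rupture (net): A_n = (5.1875 − 1×1.1875)×0.25 = 1 in² (U = 1.0, A_e = A_n). φR_n = 0.75 × 70 × 1 = 52.5 kips.
Tension yield (gross): A_g = 5.1875×0.25 = 1.2969 in². φR_n = 0.90 × 50 × 1.2969 = 58.4 kips.
Governing: min(95.4, 69.9, 52.5, 58.4) = 52.5 kips → net-section rupture.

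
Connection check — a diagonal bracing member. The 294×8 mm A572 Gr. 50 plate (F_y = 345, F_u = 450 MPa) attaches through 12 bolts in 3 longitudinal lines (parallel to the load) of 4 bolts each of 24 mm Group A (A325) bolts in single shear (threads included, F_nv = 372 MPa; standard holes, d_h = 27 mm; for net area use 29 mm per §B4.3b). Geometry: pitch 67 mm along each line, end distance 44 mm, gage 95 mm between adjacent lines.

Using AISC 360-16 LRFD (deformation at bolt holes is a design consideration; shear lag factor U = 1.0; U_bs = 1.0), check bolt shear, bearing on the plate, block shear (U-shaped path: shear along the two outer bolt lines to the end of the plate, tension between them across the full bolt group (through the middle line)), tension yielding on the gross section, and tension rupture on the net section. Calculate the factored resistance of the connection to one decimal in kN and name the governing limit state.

558.9 kN (net-section rupture governs)

Bolt shear: A_b = π(24)²/4 = 452.39 mm². φR_n = 0.75 × 372 × 452.39 × 12 × 1 = 1514.6 kN.
Bearing (8 mm plate, F_u = 450 MPa): end bolts L_c = 44 − 27/2 = 30.5, R_n = min(1.2×30.5×8×450, 2.4×24×8×450) = 131.76 kN/bolt; interior L_c = 67 − 27 = 40, R_n = 172.8 kN/bolt. φR_n = 0.75 × (3×131.76 + 9×172.8) = 1462.9 kN.
Block shear: shear path 2×[44+3×67] = 2×245 mm, A_gv = 3920, A_nv = 2×(245 − 3.5×29)×8 = 2296 mm²; tension across gage: (190 − 2×29)×8 = 1056 mm². R_n = min(0.6×450×2296, 0.6×345×3920) + 1.0×450×1056 = min(619.92, 811.44) + 475.2 = 1095.1 kN. φR_n = 0.75 × 1095.1 = 821.3 kN.
Tension yield (gross): A_g = 294×8 = 2352 mm². φR_n = 0.90 × 345 × 2352 = 730.3 kN.
Tension rupture (net): A_n = (294 − 3×29)×8 = 1656 mm² (U = 1.0, A_e = A_n). φR_n = 0.75 × 450 × 1656 = 558.9 kN.
Governing: min(1514.6, 1462.9, 821.3, 730.3, 558.9) = 558.9 kN → net-section rupture.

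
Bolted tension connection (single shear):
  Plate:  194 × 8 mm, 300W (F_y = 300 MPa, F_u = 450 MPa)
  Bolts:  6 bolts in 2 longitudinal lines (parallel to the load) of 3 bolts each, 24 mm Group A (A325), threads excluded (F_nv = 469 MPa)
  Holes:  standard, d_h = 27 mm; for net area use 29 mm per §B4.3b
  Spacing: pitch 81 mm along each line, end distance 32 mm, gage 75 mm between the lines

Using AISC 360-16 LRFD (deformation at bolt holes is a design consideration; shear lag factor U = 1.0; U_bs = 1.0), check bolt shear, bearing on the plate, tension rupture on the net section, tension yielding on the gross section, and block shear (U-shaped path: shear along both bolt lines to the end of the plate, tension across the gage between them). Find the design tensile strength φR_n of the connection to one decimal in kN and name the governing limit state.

367.2 kN (net-section rupture governs)

Bolt shear: A_b = π(24)²/4 = 452.39 mm². φR_n = 0.75 × 469 × 452.39 × 6 × 1 = 954.8 kN.
Bearing (8 mm plate, F_u = 450 MPa): end bolts L_c = 32 − 27/2 = 18.5, R_n = min(1.2×18.5×8×450, 2.4×24×8×450) = 79.92 kN/bolt; interior L_c = 81 − 27 = 54, R_n = 207.36 kN/bolt. φR_n = 0.75 × (2×79.92 + 4×207.36) = 742.0 kN.
Tension rupture (net): A_n = (194 − 2×29)×8 = 1088 mm² (U = 1.0, A_e = A_n). φR_n = 0.75 × 450 × 1088 = 367.2 kN.
Tension yield (gross): A_g = 194×8 = 1552 mm². φR_n = 0.90 × 300 × 1552 = 419.0 kN.
Block shear: shear path 2×[32+2×81] = 2×194 mm, A_gv = 3104, A_nv = 2×(194 − 2.5×29)×8 = 1944 mm²; tension across gage: (75 − 1×29)×8 = 368 mm². R_n = min(0.6×450×1944, 0.6×300×3104) + 1.0×450×368 = min(524.88, 558.72) + 165.6 = 690.48 kN. φR_n = 0.75 × 690.48 = 517.9 kN.
Governing: min(954.8, 742.0, 367.2, 419.0, 517.9) = 367.2 kN → net-section rupture.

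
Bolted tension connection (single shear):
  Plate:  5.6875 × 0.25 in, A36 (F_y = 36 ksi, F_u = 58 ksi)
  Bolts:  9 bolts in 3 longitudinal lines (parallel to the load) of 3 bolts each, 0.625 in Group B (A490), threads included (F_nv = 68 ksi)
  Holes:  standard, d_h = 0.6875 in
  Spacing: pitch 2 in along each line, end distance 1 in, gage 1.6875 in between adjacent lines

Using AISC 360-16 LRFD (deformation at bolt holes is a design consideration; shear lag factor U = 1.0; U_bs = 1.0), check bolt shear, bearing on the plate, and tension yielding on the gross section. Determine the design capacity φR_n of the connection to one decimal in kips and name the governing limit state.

46.1 kips (gross-section yield governs)

Bolt shear: A_b = π(0.625)²/4 = 0.3068 in². φR_n = 0.75 × 68 × 0.3068 × 9 × 1 = 140.8 kips.
Bearing (0.25 in plate, F_u = 58 ksi): end bolts L_c = 1 − 0.6875/2 = 0.65625, R_n = min(1.2×0.65625×0.25×58, 2.4×0.625×0.25×58) = 11.419 kips/bolt; interior L_c = 2 − 0.6875 = 1.3125, R_n = 21.75 kips/bolt. φR_n = 0.75 × (3×11.419 + 6×21.75) = 123.6 kips.
Tension yield (gross): A_g = 5.6875×0.25 = 1.4219 in². φR_n = 0.90 × 36 × 1.4219 = 46.1 kips.
Governing: min(140.8, 123.6, 46.1) = 46.1 kips → gross-section yield.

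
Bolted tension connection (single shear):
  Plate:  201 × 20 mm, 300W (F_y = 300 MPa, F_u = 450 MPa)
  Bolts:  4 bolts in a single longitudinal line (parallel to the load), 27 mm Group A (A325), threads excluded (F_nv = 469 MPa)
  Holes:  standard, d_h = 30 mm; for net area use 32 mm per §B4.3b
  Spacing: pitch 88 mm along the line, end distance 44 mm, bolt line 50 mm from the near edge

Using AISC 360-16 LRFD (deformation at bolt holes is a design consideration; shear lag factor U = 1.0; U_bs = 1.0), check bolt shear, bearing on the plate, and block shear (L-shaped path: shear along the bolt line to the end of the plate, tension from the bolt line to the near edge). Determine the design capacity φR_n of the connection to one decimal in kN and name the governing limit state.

805.6 kN (bolt shear governs)

Bolt shear: A_b = π(27)²/4 = 572.56 mm². φR_n = 0.75 × 469 × 572.56 × 4 × 1 = 805.6 kN.
Bearing (20 mm plate, F_u = 450 MPa): end bolts L_c = 44 − 30/2 = 29, R_n = min(1.2×29×20×450, 2.4×27×20×450) = 313.2 kN/bolt; interior L_c = 88 − 30 = 58, R_n = 583.2 kN/bolt. φR_n = 0.75 × (1×313.2 + 3×583.2) = 1547.1 kN.
Block shear: shear path 1×[44+3×88] = 1×308 mm, A_gv = 6160, A_nv = 1×(308 − 3.5×32)×20 = 3920 mm²; tension to near edge: (50 − 0.5×32)×20 = 680 mm². R_n = min(0.6×450×3920, 0.6×300×6160) + 1.0×450×680 = min(1058.4, 1108.8) + 306 = 1364.4 kN. φR_n = 0.75 × 1364.4 = 1023.3 kN.
Governing: min(805.6, 1547.1, 1023.3) = 805.6 kN → bolt shear.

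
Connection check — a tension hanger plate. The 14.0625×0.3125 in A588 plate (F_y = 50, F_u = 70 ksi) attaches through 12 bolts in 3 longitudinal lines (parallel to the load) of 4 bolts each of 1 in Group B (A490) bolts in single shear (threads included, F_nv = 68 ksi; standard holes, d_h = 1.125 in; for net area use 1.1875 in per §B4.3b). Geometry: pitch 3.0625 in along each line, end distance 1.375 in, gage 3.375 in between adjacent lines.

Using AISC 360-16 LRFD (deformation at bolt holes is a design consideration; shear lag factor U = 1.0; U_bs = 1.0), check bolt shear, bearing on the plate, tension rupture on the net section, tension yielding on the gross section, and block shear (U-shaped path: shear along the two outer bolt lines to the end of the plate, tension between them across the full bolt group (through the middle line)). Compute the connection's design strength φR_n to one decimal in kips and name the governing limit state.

Bolt shear: A_b = π(1)²/4 = 0.7854 in². φR_n = 0.75 × 68 × 0.7854 × 12 × 1 = 480.7 kips.
Bearing (0.3125 in plate, F_u = 70 ksi): end bolts L_c = 1.375 − 1.125/2 = 0.8125, R_n = min(1.2×0.8125×0.3125×70, 2.4×1×0.3125×70) = 21.328 kips/bolt; interior L_c = 3.0625 − 1.125 = 1.9375, R_n = 50.859 kips/bolt. φR_n = 0.75 × (3×21.328 + 9×50.859) = 391.3 kips.
Tension rupture (net): A_n = (14.0625 − 3×1.1875)×0.3125 = 3.2813 in² (U = 1.0, A_e = A_n). φR_n = 0.75 × 70 × 3.2813 = 172.3 kips.
Tension yield (gross): A_g = 14.0625×0.3125 = 4.3945 in². φR_n = 0.90 × 50 × 4.3945 = 197.8 kips.
Block shear: shear path 2×[1.375+3×3.0625] = 2×10.5625 in, A_gv = 6.6016, A_nv = 2×(10.5625 − 3.5×1.1875)×0.3125 = 4.0039 in²; tension across gage: (6.75 − 2×1.1875)×0.3125 = 1.3672 in². R_n = min(0.6×70×4.0039, 0.6×50×6.6016) + 1.0×70×1.3672 = min(168.16, 198.05) + 95.704 = 263.86 kips. φR_n = 0.75 × 263.86 = 197.9 kips.
Governing: min(480.7, 391.3, 172.3, 197.8, 197.9) = 172.3 kips → net-section rupture.

172.3 kips (net-section rupture governs)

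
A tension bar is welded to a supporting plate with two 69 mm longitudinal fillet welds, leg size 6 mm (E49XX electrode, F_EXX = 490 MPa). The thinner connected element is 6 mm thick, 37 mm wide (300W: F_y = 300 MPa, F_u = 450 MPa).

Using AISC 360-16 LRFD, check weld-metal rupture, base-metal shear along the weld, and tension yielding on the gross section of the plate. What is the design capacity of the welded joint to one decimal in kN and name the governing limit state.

59.9 kN (gross-section yield governs)

Weld metal: throat = 0.707×6 = 4.242 mm, L = 2×69 = 138 mm. φR_n = 0.75 × 0.6 × 490 × 4.242 × 138 = 129.1 kN.
Base metal shear (6 mm plate): yield φR_n = 1.0×0.6×300×6×138 = 149.0 kN; rupture φR_n = 0.75×0.6×450×6×138 = 167.7 kN; take 149.0 kN (yield).
Tension yield (gross): A_g = 37×6 = 222 mm². φR_n = 0.90 × 300 × 222 = 59.9 kN.
Governing: min(129.1, 149.0, 59.9) = 59.9 kN → gross-section yield.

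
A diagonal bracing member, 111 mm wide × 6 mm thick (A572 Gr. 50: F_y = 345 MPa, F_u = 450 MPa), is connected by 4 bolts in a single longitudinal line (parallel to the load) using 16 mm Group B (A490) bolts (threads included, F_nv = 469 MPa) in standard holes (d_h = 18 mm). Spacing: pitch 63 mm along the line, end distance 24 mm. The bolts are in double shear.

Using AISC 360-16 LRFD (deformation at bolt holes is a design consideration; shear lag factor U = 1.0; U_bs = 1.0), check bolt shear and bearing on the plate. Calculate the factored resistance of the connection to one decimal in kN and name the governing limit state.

269.7 kN (bearing governs)

Bolt shear: A_b = π(16)²/4 = 201.06 mm². φR_n = 0.75 × 469 × 201.06 × 4 × 2 = 565.8 kN.
Bearing (6 mm plate, F_u = 450 MPa): end bolts L_c = 24 − 18/2 = 15, R_n = min(1.2×15×6×450, 2.4×16×6×450) = 48.6 kN/bolt; interior L_c = 63 − 18 = 45, R_n = 103.68 kN/bolt. φR_n = 0.75 × (1×48.6 + 3×103.68) = 269.7 kN.
Governing: min(565.8, 269.7) = 269.7 kN → bearing.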